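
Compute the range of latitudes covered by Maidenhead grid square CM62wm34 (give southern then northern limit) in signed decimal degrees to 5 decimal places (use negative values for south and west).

32.51667, 32.52083

Field C=2, M=12: +2·20° lon, +12·10° lat → SW at lon -140°, lat 30°.
Square 6, 2: +6·2° lon, +2·1° lat → SW at lon -128°, lat 32°.
Subsquare w=22, m=12: +22·0.0833333° lon, +12·0.0416667° lat → SW at lon -126.167°, lat 32.5°.
Extended square 3, 4: +3·0.00833333° lon, +4·0.00416667° lat → SW at lon -126.142°, lat 32.5167°.
Cell spans 0.00833333° lon × 0.00416667° lat.
south 32.51667, north 32.52083.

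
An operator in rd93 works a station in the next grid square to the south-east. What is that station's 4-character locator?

Longitude square 9; +1 → 10, wraps to 0, carry into field.
Longitude field R = 17; +1 → 18, wraps to 0 = A, wrapping around the antimeridian.
Latitude square 3; −1 → 2.

AD02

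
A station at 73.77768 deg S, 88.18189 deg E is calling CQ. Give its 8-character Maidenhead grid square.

NB46cf13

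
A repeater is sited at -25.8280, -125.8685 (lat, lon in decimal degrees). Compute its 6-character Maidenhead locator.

Shift to the Maidenhead origin (180°W, 90°S): lon 54.1315, lat 64.1720.
Field: 54.1315/20 → 2 → C, 64.1720/10 → 6 → G; chars CG.
Square: 14.1315/2 → 7, 4.1720/1 → 4; chars 74.
Subsquare: 0.1315/0.0833333 → 1 → b, 0.1720/0.0416667 → 4 → e; chars be.

CG74be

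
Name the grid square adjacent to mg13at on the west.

Longitude subsquare a = 0; −1 → -1, wraps to 23 = x, carry into square.
Longitude square 1; −1 → 0.
The latitude characters are unchanged.

MG03xt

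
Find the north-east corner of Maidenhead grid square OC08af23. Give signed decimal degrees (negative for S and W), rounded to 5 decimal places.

Field O=14, C=2: +14·20° lon, +2·10° lat → SW at lon 100°, lat -70°.
Square 0, 8: +0·2° lon, +8·1° lat → SW at lon 100°, lat -62°.
Subsquare a=0, f=5: +0·0.0833333° lon, +5·0.0416667° lat → SW at lon 100°, lat -61.7917°.
Extended square 2, 3: +2·0.00833333° lon, +3·0.00416667° lat → SW at lon 100.017°, lat -61.7792°.
Cell spans 0.00833333° lon × 0.00416667° lat. NE corner is SW corner plus one full cell.
latitude -61.77500, longitude 100.02500.

-61.77500, 100.02500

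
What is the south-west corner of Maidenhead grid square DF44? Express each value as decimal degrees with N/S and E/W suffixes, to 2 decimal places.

36.00° S, 112.00° W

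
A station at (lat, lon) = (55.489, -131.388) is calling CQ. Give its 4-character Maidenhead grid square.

Add 180° to longitude and 90° to latitude: 48.61, 145.49.
Field: lon ⌊48.61/20⌋ = 2 → C; lat ⌊145.49/10⌋ = 14 → O.
Square: lon ⌊8.61/2⌋ = 4; lat ⌊5.49/1⌋ = 5.

CO45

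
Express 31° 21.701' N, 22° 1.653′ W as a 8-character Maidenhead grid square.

HM81xi66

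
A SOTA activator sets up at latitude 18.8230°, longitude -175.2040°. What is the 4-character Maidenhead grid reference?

AK28

Shift to the Maidenhead origin (180°W, 90°S): lon 4.80, lat 108.82.
Field: 4.80/20 → 0 → A, 108.82/10 → 10 → K; chars AK.
Square: 4.80/2 → 2, 8.82/1 → 8; chars 28.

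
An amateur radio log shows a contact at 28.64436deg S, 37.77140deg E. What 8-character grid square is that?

Offset from 180°W / 90°S: lon 217.77140°, lat 61.35564°.
Field: 217.77140/20 → 10 → K, 61.35564/10 → 6 → G; chars KG.
Square: 17.77140/2 → 8, 1.35564/1 → 1; chars 81.
Subsquare: 1.77140/0.0833333 → 21 → v, 0.35564/0.0416667 → 8 → i; chars vi.
Extended square: 0.02140/0.00833333 → 2, 0.02231/0.00416667 → 5; chars 25.

KG81vi25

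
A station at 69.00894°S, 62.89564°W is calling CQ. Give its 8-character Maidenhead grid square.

Shift to the Maidenhead origin (180°W, 90°S): lon 117.10436, lat 20.99106.
Field: 117.10436/20 → 5 → F, 20.99106/10 → 2 → C; chars FC.
Square: 17.10436/2 → 8, 0.99106/1 → 0; chars 80.
Subsquare: 1.10436/0.0833333 → 13 → n, 0.99106/0.0416667 → 23 → x; chars nx.
Extended square: 0.02103/0.00833333 → 2, 0.03273/0.00416667 → 7; chars 27.

FC80nx27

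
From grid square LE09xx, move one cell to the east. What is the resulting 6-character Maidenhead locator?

LE19ax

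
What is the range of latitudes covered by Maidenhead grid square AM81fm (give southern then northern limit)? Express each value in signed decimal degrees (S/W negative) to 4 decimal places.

Field A=0, M=12: +0·20° lon, +12·10° lat → SW at lon -180°, lat 30°.
Square 8, 1: +8·2° lon, +1·1° lat → SW at lon -164°, lat 31°.
Subsquare f=5, m=12: +5·0.0833333° lon, +12·0.0416667° lat → SW at lon -163.583°, lat 31.5°.
Cell spans 0.0833333° lon × 0.0416667° lat.
south 31.5000, north 31.5417.

31.5000, 31.5417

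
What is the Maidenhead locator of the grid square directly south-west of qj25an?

Longitude subsquare a = 0; −1 → -1, wraps to 23 = x, carry into square.
Longitude square 2; −1 → 1.
Latitude subsquare n = 13; −1 → 12 = m.

QJ15xm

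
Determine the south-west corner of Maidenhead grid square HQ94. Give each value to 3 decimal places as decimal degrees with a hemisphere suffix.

Field H=7, Q=16: +7·20° lon, +16·10° lat → SW at lon -40°, lat 70°.
Square 9, 4: +9·2° lon, +4·1° lat → SW at lon -22°, lat 74°.
latitude 74.000° N, longitude 22.000° W.

74.000° N, 22.000° W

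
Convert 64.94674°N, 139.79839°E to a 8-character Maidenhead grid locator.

PP94vw57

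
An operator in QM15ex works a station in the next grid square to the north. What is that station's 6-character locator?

QM16ea

Latitude subsquare x = 23; +1 → 24, wraps to 0 = a, carry into square.
Latitude square 5; +1 → 6.
The longitude characters are unchanged.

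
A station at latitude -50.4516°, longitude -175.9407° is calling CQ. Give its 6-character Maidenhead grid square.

AD29an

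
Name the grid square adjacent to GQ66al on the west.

GQ56xl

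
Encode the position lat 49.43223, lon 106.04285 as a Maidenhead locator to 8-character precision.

ON39ak53

Shift to the Maidenhead origin (180°W, 90°S): lon 286.04285, lat 139.43223.
Field (20°×10°, letters A–R): 286.04285/20 → 14 → O, 139.43223/10 → 13 → N; chars ON.
Square (2°×1°, digits 0–9): 6.04285/2 → 3, 9.43223/1 → 9; chars 39.
Subsquare (5′×2.5′, letters a–x): 0.04285/0.0833333 → 0 → a, 0.43223/0.0416667 → 10 → k; chars ak.
Extended square (30″×15″, digits 0–9): 0.04285/0.00833333 → 5, 0.01556/0.00416667 → 3; chars 53.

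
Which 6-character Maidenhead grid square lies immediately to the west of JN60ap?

Longitude subsquare a = 0; −1 → -1, wraps to 23 = x, carry into square.
Longitude square 6; −1 → 5.
The latitude characters are unchanged.

JN50xp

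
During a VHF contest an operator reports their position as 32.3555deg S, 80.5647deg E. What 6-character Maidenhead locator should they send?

Shift to the Maidenhead origin (180°W, 90°S): lon 260.5647, lat 57.6445.
Field: 260.5647/20 → 13 → N, 57.6445/10 → 5 → F; chars NF.
Square: 0.5647/2 → 0, 7.6445/1 → 7; chars 07.
Subsquare: 0.5647/0.0833333 → 6 → g, 0.6445/0.0416667 → 15 → p; chars gp.

NF07gp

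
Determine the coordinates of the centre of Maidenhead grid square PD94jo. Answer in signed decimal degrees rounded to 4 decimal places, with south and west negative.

-55.3958, 138.7917

Field P=15, D=3: +15·20° lon, +3·10° lat → SW at lon 120°, lat -60°.
Square 9, 4: +9·2° lon, +4·1° lat → SW at lon 138°, lat -56°.
Subsquare j=9, o=14: +9·0.0833333° lon, +14·0.0416667° lat → SW at lon 138.75°, lat -55.4167°.
Cell spans 0.0833333° lon × 0.0416667° lat. Centre is SW corner plus half of each.
latitude -55.3958, longitude 138.7917.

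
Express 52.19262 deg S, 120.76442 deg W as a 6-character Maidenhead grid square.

Add 180° to longitude and 90° to latitude: 59.2356, 37.8074.
Field: 59.2356/20 → 2 → C, 37.8074/10 → 3 → D; chars CD.
Square: 19.2356/2 → 9, 7.8074/1 → 7; chars 97.
Subsquare: 1.2356/0.0833333 → 14 → o, 0.8074/0.0416667 → 19 → t; chars ot.

CD97ot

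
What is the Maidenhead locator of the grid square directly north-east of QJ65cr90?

Longitude extended square 9; +1 → 10, wraps to 0, carry into subsquare.
Longitude subsquare c = 2; +1 → 3 = d.
Latitude extended square 0; +1 → 1.

QJ65dr01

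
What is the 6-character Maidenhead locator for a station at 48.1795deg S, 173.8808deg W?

Add 180° to longitude and 90° to latitude: 6.1192, 41.8205.
Field: 6.1192/20 → 0 → A, 41.8205/10 → 4 → E; chars AE.
Square: 6.1192/2 → 3, 1.8205/1 → 1; chars 31.
Subsquare: 0.1192/0.0833333 → 1 → b, 0.8205/0.0416667 → 19 → t; chars bt.

AE31bt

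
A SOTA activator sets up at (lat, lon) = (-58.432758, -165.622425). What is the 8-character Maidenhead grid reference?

Add 180° to longitude and 90° to latitude: 14.37758, 31.56724.
Field (20°×10°, letters A–R): lon ⌊14.37758/20⌋ = 0 → A; lat ⌊31.56724/10⌋ = 3 → D.
Square (2°×1°, digits 0–9): lon ⌊14.37758/2⌋ = 7; lat ⌊1.56724/1⌋ = 1.
Subsquare (5′×2.5′, letters a–x): lon ⌊0.37758/0.0833333⌋ = 4 → e; lat ⌊0.56724/0.0416667⌋ = 13 → n.
Extended square (30″×15″, digits 0–9): lon ⌊0.04424/0.00833333⌋ = 5; lat ⌊0.02558/0.00416667⌋ = 6.

AD71en56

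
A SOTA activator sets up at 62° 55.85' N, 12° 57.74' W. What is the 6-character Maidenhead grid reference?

Add 180° to longitude and 90° to latitude: 167.0377, 152.9308.
Field: lon ⌊167.0377/20⌋ = 8 → I; lat ⌊152.9308/10⌋ = 15 → P.
Square: lon ⌊7.0377/2⌋ = 3; lat ⌊2.9308/1⌋ = 2.
Subsquare: lon ⌊1.0377/0.0833333⌋ = 12 → m; lat ⌊0.9308/0.0416667⌋ = 22 → w.

IP32mw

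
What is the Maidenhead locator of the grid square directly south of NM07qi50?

NM07qh59

Latitude extended square 0; −1 → -1, wraps to 9, carry into subsquare.
Latitude subsquare i = 8; −1 → 7 = h.
The longitude characters are unchanged.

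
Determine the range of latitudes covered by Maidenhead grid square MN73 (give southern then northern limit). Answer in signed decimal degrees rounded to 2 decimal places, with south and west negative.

43.00, 44.00

Field M=12, N=13: +12·20° lon, +13·10° lat → SW at lon 60°, lat 40°.
Square 7, 3: +7·2° lon, +3·1° lat → SW at lon 74°, lat 43°.
Cell spans 2° lon × 1° lat.
south 43.00, north 44.00.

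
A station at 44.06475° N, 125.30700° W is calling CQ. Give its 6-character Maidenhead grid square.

Offset from 180°W / 90°S: lon 54.6930°, lat 134.0648°.
Field (20°×10°, letters A–R): lon ⌊54.6930/20⌋ = 2 → C; lat ⌊134.0648/10⌋ = 13 → N.
Square (2°×1°, digits 0–9): lon ⌊14.6930/2⌋ = 7; lat ⌊4.0648/1⌋ = 4.
Subsquare (5′×2.5′, letters a–x): lon ⌊0.6930/0.0833333⌋ = 8 → i; lat ⌊0.0648/0.0416667⌋ = 1 → b.

CN74ib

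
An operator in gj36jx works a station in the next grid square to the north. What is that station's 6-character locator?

GJ37ja

Latitude subsquare x = 23; +1 → 24, wraps to 0 = a, carry into square.
Latitude square 6; +1 → 7.
The longitude characters are unchanged.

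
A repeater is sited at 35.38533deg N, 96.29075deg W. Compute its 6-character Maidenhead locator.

EM15uj

Shift to the Maidenhead origin (180°W, 90°S): lon 83.7092, lat 125.3853.
Field: 83.7092/20 → 4 → E, 125.3853/10 → 12 → M; chars EM.
Square: 3.7092/2 → 1, 5.3853/1 → 5; chars 15.
Subsquare: 1.7092/0.0833333 → 20 → u, 0.3853/0.0416667 → 9 → j; chars uj.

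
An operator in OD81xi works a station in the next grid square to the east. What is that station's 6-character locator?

OD91ai

Longitude subsquare x = 23; +1 → 24, wraps to 0 = a, carry into square.
Longitude square 8; +1 → 9.
The latitude characters are unchanged.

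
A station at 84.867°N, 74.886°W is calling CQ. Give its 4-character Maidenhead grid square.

FR24

Offset from 180°W / 90°S: lon 105.11°, lat 174.87°.
Field: lon ⌊105.11/20⌋ = 5 → F; lat ⌊174.87/10⌋ = 17 → R.
Square: lon ⌊5.11/2⌋ = 2; lat ⌊4.87/1⌋ = 4.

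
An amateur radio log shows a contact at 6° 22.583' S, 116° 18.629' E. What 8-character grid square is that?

Shift to the Maidenhead origin (180°W, 90°S): lon 296.31048, lat 83.62362.
Field: 296.31048/20 → 14 → O, 83.62362/10 → 8 → I; chars OI.
Square: 16.31048/2 → 8, 3.62362/1 → 3; chars 83.
Subsquare: 0.31048/0.0833333 → 3 → d, 0.62362/0.0416667 → 14 → o; chars do.
Extended square: 0.06048/0.00833333 → 7, 0.04028/0.00416667 → 9; chars 79.

OI83do79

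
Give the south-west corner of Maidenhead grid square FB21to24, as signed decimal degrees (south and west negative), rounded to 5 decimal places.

Field F=5, B=1: +5·20° lon, +1·10° lat → SW at lon -80°, lat -80°.
Square 2, 1: +2·2° lon, +1·1° lat → SW at lon -76°, lat -79°.
Subsquare t=19, o=14: +19·0.0833333° lon, +14·0.0416667° lat → SW at lon -74.4167°, lat -78.4167°.
Extended square 2, 4: +2·0.00833333° lon, +4·0.00416667° lat → SW at lon -74.4°, lat -78.4°.
latitude -78.40000, longitude -74.40000.

-78.40000, -74.40000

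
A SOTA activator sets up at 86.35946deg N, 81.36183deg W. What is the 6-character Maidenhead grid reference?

ER96hi

Offset from 180°W / 90°S: lon 98.6382°, lat 176.3595°.
Field (20°×10°, letters A–R): 98.6382/20 → 4 → E, 176.3595/10 → 17 → R; chars ER.
Square (2°×1°, digits 0–9): 18.6382/2 → 9, 6.3595/1 → 6; chars 96.
Subsquare (5′×2.5′, letters a–x): 0.6382/0.0833333 → 7 → h, 0.3595/0.0416667 → 8 → i; chars hi.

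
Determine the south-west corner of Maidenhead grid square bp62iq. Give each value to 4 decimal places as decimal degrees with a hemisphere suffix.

Field B=1, P=15: +1·20° lon, +15·10° lat → SW at lon -160°, lat 60°.
Square 6, 2: +6·2° lon, +2·1° lat → SW at lon -148°, lat 62°.
Subsquare i=8, q=16: +8·0.0833333° lon, +16·0.0416667° lat → SW at lon -147.333°, lat 62.6667°.
latitude 62.6667° N, longitude 147.3333° W.

62.6667° N, 147.3333° W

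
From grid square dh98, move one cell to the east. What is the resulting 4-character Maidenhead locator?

EH08

Longitude square 9; +1 → 10, wraps to 0, carry into field.
Longitude field D = 3; +1 → 4 = E.
The latitude characters are unchanged.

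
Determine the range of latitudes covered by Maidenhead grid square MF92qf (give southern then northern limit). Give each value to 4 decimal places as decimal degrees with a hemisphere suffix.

Field M=12, F=5: +12·20° lon, +5·10° lat → SW at lon 60°, lat -40°.
Square 9, 2: +9·2° lon, +2·1° lat → SW at lon 78°, lat -38°.
Subsquare q=16, f=5: +16·0.0833333° lon, +5·0.0416667° lat → SW at lon 79.3333°, lat -37.7917°.
Cell spans 0.0833333° lon × 0.0416667° lat.
south 37.7917° S, north 37.7500° S.

37.7917° S, 37.7500° S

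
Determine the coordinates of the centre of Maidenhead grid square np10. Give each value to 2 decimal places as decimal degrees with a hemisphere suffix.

Field N=13, P=15: +13·20° lon, +15·10° lat → SW at lon 80°, lat 60°.
Square 1, 0: +1·2° lon, +0·1° lat → SW at lon 82°, lat 60°.
Cell spans 2° lon × 1° lat. Centre is SW corner plus half of each.
latitude 60.50° N, longitude 83.00° E.

60.50° N, 83.00° E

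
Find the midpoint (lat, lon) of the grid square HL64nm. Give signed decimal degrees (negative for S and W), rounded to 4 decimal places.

24.5208, -26.8750

Field H=7, L=11: +7·20° lon, +11·10° lat → SW at lon -40°, lat 20°.
Square 6, 4: +6·2° lon, +4·1° lat → SW at lon -28°, lat 24°.
Subsquare n=13, m=12: +13·0.0833333° lon, +12·0.0416667° lat → SW at lon -26.9167°, lat 24.5°.
Cell spans 0.0833333° lon × 0.0416667° lat. Centre is SW corner plus half of each.
latitude 24.5208, longitude -26.8750.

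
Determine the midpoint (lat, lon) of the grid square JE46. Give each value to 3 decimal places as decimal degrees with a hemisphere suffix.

43.500° S, 9.000° E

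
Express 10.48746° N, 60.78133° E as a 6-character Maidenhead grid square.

Offset from 180°W / 90°S: lon 240.7813°, lat 100.4875°.
Field (20°×10°, letters A–R): 240.7813/20 → 12 → M, 100.4875/10 → 10 → K; chars MK.
Square (2°×1°, digits 0–9): 0.7813/2 → 0, 0.4875/1 → 0; chars 00.
Subsquare (5′×2.5′, letters a–x): 0.7813/0.0833333 → 9 → j, 0.4875/0.0416667 → 11 → l; chars jl.

MK00jl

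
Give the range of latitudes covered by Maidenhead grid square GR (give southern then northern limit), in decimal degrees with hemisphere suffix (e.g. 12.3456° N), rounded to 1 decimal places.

Field G=6, R=17: +6·20° lon, +17·10° lat → SW at lon -60°, lat 80°.
Cell spans 20° lon × 10° lat.
south 80.0° N, north 90.0° N.

80.0° N, 90.0° N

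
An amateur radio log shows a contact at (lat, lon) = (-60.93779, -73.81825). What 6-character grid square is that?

Shift to the Maidenhead origin (180°W, 90°S): lon 106.1817, lat 29.0622.
Field: lon ⌊106.1817/20⌋ = 5 → F; lat ⌊29.0622/10⌋ = 2 → C.
Square: lon ⌊6.1817/2⌋ = 3; lat ⌊9.0622/1⌋ = 9.
Subsquare: lon ⌊0.1817/0.0833333⌋ = 2 → c; lat ⌊0.0622/0.0416667⌋ = 1 → b.

FC39cb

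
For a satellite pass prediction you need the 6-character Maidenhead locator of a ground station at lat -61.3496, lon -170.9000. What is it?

Shift to the Maidenhead origin (180°W, 90°S): lon 9.1000, lat 28.6504.
Field (20°×10°, letters A–R): 9.1000/20 → 0 → A, 28.6504/10 → 2 → C; chars AC.
Square (2°×1°, digits 0–9): 9.1000/2 → 4, 8.6504/1 → 8; chars 48.
Subsquare (5′×2.5′, letters a–x): 1.1000/0.0833333 → 13 → n, 0.6504/0.0416667 → 15 → p; chars np.

AC48np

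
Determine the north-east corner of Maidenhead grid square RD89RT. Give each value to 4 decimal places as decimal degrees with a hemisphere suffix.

Field R=17, D=3: +17·20° lon, +3·10° lat → SW at lon 160°, lat -60°.
Square 8, 9: +8·2° lon, +9·1° lat → SW at lon 176°, lat -51°.
Subsquare r=17, t=19: +17·0.0833333° lon, +19·0.0416667° lat → SW at lon 177.417°, lat -50.2083°.
Cell spans 0.0833333° lon × 0.0416667° lat. NE corner is SW corner plus one full cell.
latitude 50.1667° S, longitude 177.5000° E.

50.1667° S, 177.5000° E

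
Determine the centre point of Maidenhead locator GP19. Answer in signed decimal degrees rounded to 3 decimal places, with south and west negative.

69.500, -57.000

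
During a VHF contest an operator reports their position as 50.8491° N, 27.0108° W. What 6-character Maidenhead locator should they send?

HO60lu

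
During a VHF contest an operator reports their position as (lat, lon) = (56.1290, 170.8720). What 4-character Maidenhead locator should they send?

Add 180° to longitude and 90° to latitude: 350.87, 146.13.
Field (20°×10°, letters A–R): 350.87/20 → 17 → R, 146.13/10 → 14 → O; chars RO.
Square (2°×1°, digits 0–9): 10.87/2 → 5, 6.13/1 → 6; chars 56.

RO56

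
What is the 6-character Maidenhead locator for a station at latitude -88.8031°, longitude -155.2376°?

BA21je

Shift to the Maidenhead origin (180°W, 90°S): lon 24.7624, lat 1.1969.
Field (20°×10°, letters A–R): lon ⌊24.7624/20⌋ = 1 → B; lat ⌊1.1969/10⌋ = 0 → A.
Square (2°×1°, digits 0–9): lon ⌊4.7624/2⌋ = 2; lat ⌊1.1969/1⌋ = 1.
Subsquare (5′×2.5′, letters a–x): lon ⌊0.7624/0.0833333⌋ = 9 → j; lat ⌊0.1969/0.0416667⌋ = 4 → e.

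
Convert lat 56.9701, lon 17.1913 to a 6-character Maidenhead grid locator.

JO86ox

Add 180° to longitude and 90° to latitude: 197.1913, 146.9701.
Field: 197.1913/20 → 9 → J, 146.9701/10 → 14 → O; chars JO.
Square: 17.1913/2 → 8, 6.9701/1 → 6; chars 86.
Subsquare: 1.1913/0.0833333 → 14 → o, 0.9701/0.0416667 → 23 → x; chars ox.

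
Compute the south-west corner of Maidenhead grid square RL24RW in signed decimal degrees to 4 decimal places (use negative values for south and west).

24.9167, 165.4167

Field R=17, L=11: +17·20° lon, +11·10° lat → SW at lon 160°, lat 20°.
Square 2, 4: +2·2° lon, +4·1° lat → SW at lon 164°, lat 24°.
Subsquare r=17, w=22: +17·0.0833333° lon, +22·0.0416667° lat → SW at lon 165.417°, lat 24.9167°.
latitude 24.9167, longitude 165.4167.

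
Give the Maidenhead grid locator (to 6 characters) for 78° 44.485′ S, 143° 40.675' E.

QB11ug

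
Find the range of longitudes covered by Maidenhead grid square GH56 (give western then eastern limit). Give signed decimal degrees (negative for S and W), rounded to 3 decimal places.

-50.000, -48.000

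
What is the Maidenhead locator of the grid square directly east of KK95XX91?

LK05ax01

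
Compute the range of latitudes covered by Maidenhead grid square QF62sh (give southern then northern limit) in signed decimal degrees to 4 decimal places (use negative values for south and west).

Field Q=16, F=5: +16·20° lon, +5·10° lat → SW at lon 140°, lat -40°.
Square 6, 2: +6·2° lon, +2·1° lat → SW at lon 152°, lat -38°.
Subsquare s=18, h=7: +18·0.0833333° lon, +7·0.0416667° lat → SW at lon 153.5°, lat -37.7083°.
Cell spans 0.0833333° lon × 0.0416667° lat.
south -37.7083, north -37.6667.

-37.7083, -37.6667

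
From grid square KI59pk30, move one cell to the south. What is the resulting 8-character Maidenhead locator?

KI59pj39

Latitude extended square 0; −1 → -1, wraps to 9, carry into subsquare.
Latitude subsquare k = 10; −1 → 9 = j.
The longitude characters are unchanged.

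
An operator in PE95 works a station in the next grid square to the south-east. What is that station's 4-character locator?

QE04

Longitude square 9; +1 → 10, wraps to 0, carry into field.
Longitude field P = 15; +1 → 16 = Q.
Latitude square 5; −1 → 4.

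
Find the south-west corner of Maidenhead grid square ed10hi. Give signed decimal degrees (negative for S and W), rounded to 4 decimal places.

-59.6667, -97.4167

Field E=4, D=3: +4·20° lon, +3·10° lat → SW at lon -100°, lat -60°.
Square 1, 0: +1·2° lon, +0·1° lat → SW at lon -98°, lat -60°.
Subsquare h=7, i=8: +7·0.0833333° lon, +8·0.0416667° lat → SW at lon -97.4167°, lat -59.6667°.
latitude -59.6667, longitude -97.4167.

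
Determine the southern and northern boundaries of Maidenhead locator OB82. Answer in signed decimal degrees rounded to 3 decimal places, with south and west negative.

Field O=14, B=1: +14·20° lon, +1·10° lat → SW at lon 100°, lat -80°.
Square 8, 2: +8·2° lon, +2·1° lat → SW at lon 116°, lat -78°.
Cell spans 2° lon × 1° lat.
south -78.000, north -77.000.

-78.000, -77.000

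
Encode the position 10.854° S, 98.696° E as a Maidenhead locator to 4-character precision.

NH99

Offset from 180°W / 90°S: lon 278.70°, lat 79.15°.
Field (20°×10°, letters A–R): lon ⌊278.70/20⌋ = 13 → N; lat ⌊79.15/10⌋ = 7 → H.
Square (2°×1°, digits 0–9): lon ⌊18.70/2⌋ = 9; lat ⌊9.15/1⌋ = 9.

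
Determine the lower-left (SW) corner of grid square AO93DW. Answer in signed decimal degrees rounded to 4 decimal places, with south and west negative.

53.9167, -161.7500

Field A=0, O=14: +0·20° lon, +14·10° lat → SW at lon -180°, lat 50°.
Square 9, 3: +9·2° lon, +3·1° lat → SW at lon -162°, lat 53°.
Subsquare d=3, w=22: +3·0.0833333° lon, +22·0.0416667° lat → SW at lon -161.75°, lat 53.9167°.
latitude 53.9167, longitude -161.7500.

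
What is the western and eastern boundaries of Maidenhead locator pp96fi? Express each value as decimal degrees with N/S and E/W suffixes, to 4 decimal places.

Field P=15, P=15: +15·20° lon, +15·10° lat → SW at lon 120°, lat 60°.
Square 9, 6: +9·2° lon, +6·1° lat → SW at lon 138°, lat 66°.
Subsquare f=5, i=8: +5·0.0833333° lon, +8·0.0416667° lat → SW at lon 138.417°, lat 66.3333°.
Cell spans 0.0833333° lon × 0.0416667° lat.
west 138.4167° E, east 138.5000° E.

138.4167° E, 138.5000° E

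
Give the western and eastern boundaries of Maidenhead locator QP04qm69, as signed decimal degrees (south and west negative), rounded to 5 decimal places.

141.38333, 141.39167

Field Q=16, P=15: +16·20° lon, +15·10° lat → SW at lon 140°, lat 60°.
Square 0, 4: +0·2° lon, +4·1° lat → SW at lon 140°, lat 64°.
Subsquare q=16, m=12: +16·0.0833333° lon, +12·0.0416667° lat → SW at lon 141.333°, lat 64.5°.
Extended square 6, 9: +6·0.00833333° lon, +9·0.00416667° lat → SW at lon 141.383°, lat 64.5375°.
Cell spans 0.00833333° lon × 0.00416667° lat.
west 141.38333, east 141.39167.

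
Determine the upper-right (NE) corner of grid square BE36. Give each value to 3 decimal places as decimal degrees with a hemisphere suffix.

Field B=1, E=4: +1·20° lon, +4·10° lat → SW at lon -160°, lat -50°.
Square 3, 6: +3·2° lon, +6·1° lat → SW at lon -154°, lat -44°.
Cell spans 2° lon × 1° lat. NE corner is SW corner plus one full cell.
latitude 43.000° S, longitude 152.000° W.

43.000° S, 152.000° W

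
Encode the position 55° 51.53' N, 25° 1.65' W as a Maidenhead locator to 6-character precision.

HO75lu

Shift to the Maidenhead origin (180°W, 90°S): lon 154.9725, lat 145.8588.
Field: 154.9725/20 → 7 → H, 145.8588/10 → 14 → O; chars HO.
Square: 14.9725/2 → 7, 5.8588/1 → 5; chars 75.
Subsquare: 0.9725/0.0833333 → 11 → l, 0.8588/0.0416667 → 20 → u; chars lu.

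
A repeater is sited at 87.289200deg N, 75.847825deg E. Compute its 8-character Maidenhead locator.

Offset from 180°W / 90°S: lon 255.84783°, lat 177.28920°.
Field: 255.84783/20 → 12 → M, 177.28920/10 → 17 → R; chars MR.
Square: 15.84783/2 → 7, 7.28920/1 → 7; chars 77.
Subsquare: 1.84783/0.0833333 → 22 → w, 0.28920/0.0416667 → 6 → g; chars wg.
Extended square: 0.01449/0.00833333 → 1, 0.03920/0.00416667 → 9; chars 19.

MR77wg19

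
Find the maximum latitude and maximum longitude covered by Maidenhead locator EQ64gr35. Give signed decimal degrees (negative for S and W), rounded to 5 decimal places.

74.73333, -87.46667

Field E=4, Q=16: +4·20° lon, +16·10° lat → SW at lon -100°, lat 70°.
Square 6, 4: +6·2° lon, +4·1° lat → SW at lon -88°, lat 74°.
Subsquare g=6, r=17: +6·0.0833333° lon, +17·0.0416667° lat → SW at lon -87.5°, lat 74.7083°.
Extended square 3, 5: +3·0.00833333° lon, +5·0.00416667° lat → SW at lon -87.475°, lat 74.7292°.
Cell spans 0.00833333° lon × 0.00416667° lat. NE corner is SW corner plus one full cell.
latitude 74.73333, longitude -87.46667.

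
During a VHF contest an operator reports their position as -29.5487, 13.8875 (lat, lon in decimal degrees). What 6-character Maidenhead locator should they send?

JG60wk

Offset from 180°W / 90°S: lon 193.8875°, lat 60.4513°.
Field: lon ⌊193.8875/20⌋ = 9 → J; lat ⌊60.4513/10⌋ = 6 → G.
Square: lon ⌊13.8875/2⌋ = 6; lat ⌊0.4513/1⌋ = 0.
Subsquare: lon ⌊1.8875/0.0833333⌋ = 22 → w; lat ⌊0.4513/0.0416667⌋ = 10 → k.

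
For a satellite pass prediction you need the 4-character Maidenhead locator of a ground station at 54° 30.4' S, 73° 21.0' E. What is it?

Shift to the Maidenhead origin (180°W, 90°S): lon 253.35, lat 35.49.
Field: lon ⌊253.35/20⌋ = 12 → M; lat ⌊35.49/10⌋ = 3 → D.
Square: lon ⌊13.35/2⌋ = 6; lat ⌊5.49/1⌋ = 5.

MD65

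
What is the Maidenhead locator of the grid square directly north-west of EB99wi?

EB99vj

Longitude subsquare w = 22; −1 → 21 = v.
Latitude subsquare i = 8; +1 → 9 = j.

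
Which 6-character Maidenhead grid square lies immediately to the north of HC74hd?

Latitude subsquare d = 3; +1 → 4 = e.
The longitude characters are unchanged.

HC74he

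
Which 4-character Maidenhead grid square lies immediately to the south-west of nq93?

Longitude square 9; −1 → 8.
Latitude square 3; −1 → 2.

NQ82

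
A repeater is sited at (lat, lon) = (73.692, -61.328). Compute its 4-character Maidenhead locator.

Offset from 180°W / 90°S: lon 118.67°, lat 163.69°.
Field: lon ⌊118.67/20⌋ = 5 → F; lat ⌊163.69/10⌋ = 16 → Q.
Square: lon ⌊18.67/2⌋ = 9; lat ⌊3.69/1⌋ = 3.

FQ93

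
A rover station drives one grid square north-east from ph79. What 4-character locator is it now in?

Longitude square 7; +1 → 8.
Latitude square 9; +1 → 10, wraps to 0, carry into field.
Latitude field H = 7; +1 → 8 = I.

PI80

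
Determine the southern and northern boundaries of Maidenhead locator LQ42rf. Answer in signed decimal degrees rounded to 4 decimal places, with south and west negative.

Field L=11, Q=16: +11·20° lon, +16·10° lat → SW at lon 40°, lat 70°.
Square 4, 2: +4·2° lon, +2·1° lat → SW at lon 48°, lat 72°.
Subsquare r=17, f=5: +17·0.0833333° lon, +5·0.0416667° lat → SW at lon 49.4167°, lat 72.2083°.
Cell spans 0.0833333° lon × 0.0416667° lat.
south 72.2083, north 72.2500.

72.2083, 72.2500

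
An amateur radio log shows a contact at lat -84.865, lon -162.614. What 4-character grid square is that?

AA85

Offset from 180°W / 90°S: lon 17.39°, lat 5.14°.
Field: lon ⌊17.39/20⌋ = 0 → A; lat ⌊5.14/10⌋ = 0 → A.
Square: lon ⌊17.39/2⌋ = 8; lat ⌊5.14/1⌋ = 5.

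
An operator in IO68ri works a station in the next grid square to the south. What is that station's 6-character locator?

IO68rh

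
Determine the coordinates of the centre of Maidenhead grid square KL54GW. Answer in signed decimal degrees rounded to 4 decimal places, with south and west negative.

24.9375, 30.5417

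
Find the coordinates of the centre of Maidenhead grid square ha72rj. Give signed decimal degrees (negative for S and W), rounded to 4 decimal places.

Field H=7, A=0: +7·20° lon, +0·10° lat → SW at lon -40°, lat -90°.
Square 7, 2: +7·2° lon, +2·1° lat → SW at lon -26°, lat -88°.
Subsquare r=17, j=9: +17·0.0833333° lon, +9·0.0416667° lat → SW at lon -24.5833°, lat -87.625°.
Cell spans 0.0833333° lon × 0.0416667° lat. Centre is SW corner plus half of each.
latitude -87.6042, longitude -24.5417.

-87.6042, -24.5417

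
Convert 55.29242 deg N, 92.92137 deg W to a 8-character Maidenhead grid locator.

EO35mh90

Offset from 180°W / 90°S: lon 87.07863°, lat 145.29242°.
Field: 87.07863/20 → 4 → E, 145.29242/10 → 14 → O; chars EO.
Square: 7.07863/2 → 3, 5.29242/1 → 5; chars 35.
Subsquare: 1.07863/0.0833333 → 12 → m, 0.29242/0.0416667 → 7 → h; chars mh.
Extended square: 0.07863/0.00833333 → 9, 0.00075/0.00416667 → 0; chars 90.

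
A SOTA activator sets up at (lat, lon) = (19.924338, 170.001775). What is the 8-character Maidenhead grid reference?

RK59aw01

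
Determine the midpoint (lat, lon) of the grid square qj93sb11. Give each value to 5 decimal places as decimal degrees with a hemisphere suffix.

Field Q=16, J=9: +16·20° lon, +9·10° lat → SW at lon 140°, lat 0°.
Square 9, 3: +9·2° lon, +3·1° lat → SW at lon 158°, lat 3°.
Subsquare s=18, b=1: +18·0.0833333° lon, +1·0.0416667° lat → SW at lon 159.5°, lat 3.04167°.
Extended square 1, 1: +1·0.00833333° lon, +1·0.00416667° lat → SW at lon 159.508°, lat 3.04583°.
Cell spans 0.00833333° lon × 0.00416667° lat. Centre is SW corner plus half of each.
latitude 3.04792° N, longitude 159.51250° E.

3.04792° N, 159.51250° E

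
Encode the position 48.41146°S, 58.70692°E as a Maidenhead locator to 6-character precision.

LE91io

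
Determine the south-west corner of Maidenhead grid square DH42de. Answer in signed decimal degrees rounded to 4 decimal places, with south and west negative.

-17.8333, -111.7500

Field D=3, H=7: +3·20° lon, +7·10° lat → SW at lon -120°, lat -20°.
Square 4, 2: +4·2° lon, +2·1° lat → SW at lon -112°, lat -18°.
Subsquare d=3, e=4: +3·0.0833333° lon, +4·0.0416667° lat → SW at lon -111.75°, lat -17.8333°.
latitude -17.8333, longitude -111.7500.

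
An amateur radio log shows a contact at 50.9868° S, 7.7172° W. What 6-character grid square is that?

ID69da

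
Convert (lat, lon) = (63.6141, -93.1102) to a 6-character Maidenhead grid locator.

EP33ko

Shift to the Maidenhead origin (180°W, 90°S): lon 86.8898, lat 153.6141.
Field: 86.8898/20 → 4 → E, 153.6141/10 → 15 → P; chars EP.
Square: 6.8898/2 → 3, 3.6141/1 → 3; chars 33.
Subsquare: 0.8898/0.0833333 → 10 → k, 0.6141/0.0416667 → 14 → o; chars ko.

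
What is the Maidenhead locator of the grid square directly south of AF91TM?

AF91tl

Latitude subsquare m = 12; −1 → 11 = l.
The longitude characters are unchanged.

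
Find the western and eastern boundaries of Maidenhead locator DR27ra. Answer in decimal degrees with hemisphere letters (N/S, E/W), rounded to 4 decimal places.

Field D=3, R=17: +3·20° lon, +17·10° lat → SW at lon -120°, lat 80°.
Square 2, 7: +2·2° lon, +7·1° lat → SW at lon -116°, lat 87°.
Subsquare r=17, a=0: +17·0.0833333° lon, +0·0.0416667° lat → SW at lon -114.583°, lat 87°.
Cell spans 0.0833333° lon × 0.0416667° lat.
west 114.5833° W, east 114.5000° W.

114.5833° W, 114.5000° W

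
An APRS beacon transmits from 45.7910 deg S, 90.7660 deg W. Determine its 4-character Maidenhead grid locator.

EE44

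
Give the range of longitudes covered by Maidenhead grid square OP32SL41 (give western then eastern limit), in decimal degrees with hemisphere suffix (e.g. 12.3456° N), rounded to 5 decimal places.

107.53333° E, 107.54167° E

Field O=14, P=15: +14·20° lon, +15·10° lat → SW at lon 100°, lat 60°.
Square 3, 2: +3·2° lon, +2·1° lat → SW at lon 106°, lat 62°.
Subsquare s=18, l=11: +18·0.0833333° lon, +11·0.0416667° lat → SW at lon 107.5°, lat 62.4583°.
Extended square 4, 1: +4·0.00833333° lon, +1·0.00416667° lat → SW at lon 107.533°, lat 62.4625°.
Cell spans 0.00833333° lon × 0.00416667° lat.
west 107.53333° E, east 107.54167° E.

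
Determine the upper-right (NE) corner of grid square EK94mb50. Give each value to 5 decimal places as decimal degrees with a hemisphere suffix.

Field E=4, K=10: +4·20° lon, +10·10° lat → SW at lon -100°, lat 10°.
Square 9, 4: +9·2° lon, +4·1° lat → SW at lon -82°, lat 14°.
Subsquare m=12, b=1: +12·0.0833333° lon, +1·0.0416667° lat → SW at lon -81°, lat 14.0417°.
Extended square 5, 0: +5·0.00833333° lon, +0·0.00416667° lat → SW at lon -80.9583°, lat 14.0417°.
Cell spans 0.00833333° lon × 0.00416667° lat. NE corner is SW corner plus one full cell.
latitude 14.04583° N, longitude 80.95000° W.

14.04583° N, 80.95000° W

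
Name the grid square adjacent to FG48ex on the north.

Latitude subsquare x = 23; +1 → 24, wraps to 0 = a, carry into square.
Latitude square 8; +1 → 9.
The longitude characters are unchanged.

FG49ea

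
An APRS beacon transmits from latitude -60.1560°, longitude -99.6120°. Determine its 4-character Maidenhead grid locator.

Add 180° to longitude and 90° to latitude: 80.39, 29.84.
Field (20°×10°, letters A–R): lon ⌊80.39/20⌋ = 4 → E; lat ⌊29.84/10⌋ = 2 → C.
Square (2°×1°, digits 0–9): lon ⌊0.39/2⌋ = 0; lat ⌊9.84/1⌋ = 9.

EC09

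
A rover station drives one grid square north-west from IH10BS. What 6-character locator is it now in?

IH10at

Longitude subsquare b = 1; −1 → 0 = a.
Latitude subsquare s = 18; +1 → 19 = t.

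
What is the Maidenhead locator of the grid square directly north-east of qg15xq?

QG25ar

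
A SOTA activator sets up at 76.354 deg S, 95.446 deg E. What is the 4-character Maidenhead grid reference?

Shift to the Maidenhead origin (180°W, 90°S): lon 275.45, lat 13.65.
Field: 275.45/20 → 13 → N, 13.65/10 → 1 → B; chars NB.
Square: 15.45/2 → 7, 3.65/1 → 3; chars 73.

NB73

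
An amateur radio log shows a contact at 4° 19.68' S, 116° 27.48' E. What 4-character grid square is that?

OI85

Add 180° to longitude and 90° to latitude: 296.46, 85.67.
Field: lon ⌊296.46/20⌋ = 14 → O; lat ⌊85.67/10⌋ = 8 → I.
Square: lon ⌊16.46/2⌋ = 8; lat ⌊5.67/1⌋ = 5.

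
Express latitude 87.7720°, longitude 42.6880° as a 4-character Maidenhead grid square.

LR17

Shift to the Maidenhead origin (180°W, 90°S): lon 222.69, lat 177.77.
Field: lon ⌊222.69/20⌋ = 11 → L; lat ⌊177.77/10⌋ = 17 → R.
Square: lon ⌊2.69/2⌋ = 1; lat ⌊7.77/1⌋ = 7.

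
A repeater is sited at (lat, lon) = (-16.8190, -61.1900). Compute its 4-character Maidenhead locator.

FH93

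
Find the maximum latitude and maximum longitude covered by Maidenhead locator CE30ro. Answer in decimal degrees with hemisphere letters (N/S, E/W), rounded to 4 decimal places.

49.3750° S, 132.5000° W

Field C=2, E=4: +2·20° lon, +4·10° lat → SW at lon -140°, lat -50°.
Square 3, 0: +3·2° lon, +0·1° lat → SW at lon -134°, lat -50°.
Subsquare r=17, o=14: +17·0.0833333° lon, +14·0.0416667° lat → SW at lon -132.583°, lat -49.4167°.
Cell spans 0.0833333° lon × 0.0416667° lat. NE corner is SW corner plus one full cell.
latitude 49.3750° S, longitude 132.5000° W.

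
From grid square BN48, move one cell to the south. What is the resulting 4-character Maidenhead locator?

Latitude square 8; −1 → 7.
The longitude characters are unchanged.

BN47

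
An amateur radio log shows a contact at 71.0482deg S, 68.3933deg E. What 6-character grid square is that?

MB48ew

Add 180° to longitude and 90° to latitude: 248.3933, 18.9518.
Field: 248.3933/20 → 12 → M, 18.9518/10 → 1 → B; chars MB.
Square: 8.3933/2 → 4, 8.9518/1 → 8; chars 48.
Subsquare: 0.3933/0.0833333 → 4 → e, 0.9518/0.0416667 → 22 → w; chars ew.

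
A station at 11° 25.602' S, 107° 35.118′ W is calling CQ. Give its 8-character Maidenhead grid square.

DH68en97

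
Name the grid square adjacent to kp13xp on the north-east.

KP23aq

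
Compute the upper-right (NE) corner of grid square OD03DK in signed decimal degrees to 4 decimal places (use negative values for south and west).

-56.5417, 100.3333

Field O=14, D=3: +14·20° lon, +3·10° lat → SW at lon 100°, lat -60°.
Square 0, 3: +0·2° lon, +3·1° lat → SW at lon 100°, lat -57°.
Subsquare d=3, k=10: +3·0.0833333° lon, +10·0.0416667° lat → SW at lon 100.25°, lat -56.5833°.
Cell spans 0.0833333° lon × 0.0416667° lat. NE corner is SW corner plus one full cell.
latitude -56.5417, longitude 100.3333.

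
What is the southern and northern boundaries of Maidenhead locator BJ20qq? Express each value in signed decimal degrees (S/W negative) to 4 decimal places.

0.6667, 0.7083

Field B=1, J=9: +1·20° lon, +9·10° lat → SW at lon -160°, lat 0°.
Square 2, 0: +2·2° lon, +0·1° lat → SW at lon -156°, lat 0°.
Subsquare q=16, q=16: +16·0.0833333° lon, +16·0.0416667° lat → SW at lon -154.667°, lat 0.666667°.
Cell spans 0.0833333° lon × 0.0416667° lat.
south 0.6667, north 0.7083.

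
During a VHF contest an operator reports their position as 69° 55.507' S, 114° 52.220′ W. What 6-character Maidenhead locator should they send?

Add 180° to longitude and 90° to latitude: 65.1297, 20.0749.
Field: 65.1297/20 → 3 → D, 20.0749/10 → 2 → C; chars DC.
Square: 5.1297/2 → 2, 0.0749/1 → 0; chars 20.
Subsquare: 1.1297/0.0833333 → 13 → n, 0.0749/0.0416667 → 1 → b; chars nb.

DC20nb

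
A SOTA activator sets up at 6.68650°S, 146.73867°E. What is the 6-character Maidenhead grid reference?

Offset from 180°W / 90°S: lon 326.7387°, lat 83.3135°.
Field (20°×10°, letters A–R): lon ⌊326.7387/20⌋ = 16 → Q; lat ⌊83.3135/10⌋ = 8 → I.
Square (2°×1°, digits 0–9): lon ⌊6.7387/2⌋ = 3; lat ⌊3.3135/1⌋ = 3.
Subsquare (5′×2.5′, letters a–x): lon ⌊0.7387/0.0833333⌋ = 8 → i; lat ⌊0.3135/0.0416667⌋ = 7 → h.

QI33ih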